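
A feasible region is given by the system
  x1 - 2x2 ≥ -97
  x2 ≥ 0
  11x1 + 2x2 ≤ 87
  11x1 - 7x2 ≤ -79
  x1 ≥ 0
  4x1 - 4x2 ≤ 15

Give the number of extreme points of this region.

3

Intersecting each pair of boundary lines and keeping only the points that satisfy every inequality leaves:
  (41/9, 166/9)
  (0, 87/2)
  (0, 79/7)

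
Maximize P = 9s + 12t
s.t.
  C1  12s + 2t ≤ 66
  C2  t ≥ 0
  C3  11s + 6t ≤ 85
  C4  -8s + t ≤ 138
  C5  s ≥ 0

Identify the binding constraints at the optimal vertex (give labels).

C3 and C5

Feasible corners and P = 9s + 12t:
  (11/2, 0) → P = 99/2
  (113/25, 147/25) → P = 2781/25
  (0, 0) → P = 0
  (0, 85/6) → P = 170

The maximum is at (0, 85/6). Substituting into each constraint, equality holds for C3 and C5; the remaining constraints have slack.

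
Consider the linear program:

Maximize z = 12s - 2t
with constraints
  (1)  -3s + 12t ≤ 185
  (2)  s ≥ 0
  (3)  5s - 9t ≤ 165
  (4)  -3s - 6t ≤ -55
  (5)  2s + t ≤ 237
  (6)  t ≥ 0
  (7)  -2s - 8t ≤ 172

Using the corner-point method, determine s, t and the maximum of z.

Corner points and z = 12s - 2t:
  (0, 185/12) → z = -185/6
  (2659/27, 1081/27) → z = 29746/27
  (0, 55/6) → z = -55/3
  (2298/23, 855/23) → z = 25866/23
  (33, 0) → z = 396
  (55/3, 0) → z = 220

s = 2298/23, t = 855/23, maximum z = 25866/23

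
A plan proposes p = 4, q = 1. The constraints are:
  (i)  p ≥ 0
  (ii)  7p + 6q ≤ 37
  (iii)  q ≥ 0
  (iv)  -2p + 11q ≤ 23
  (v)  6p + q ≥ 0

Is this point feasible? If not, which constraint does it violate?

(i): 4 ≥ 0 ✓
(ii): 34 ≤ 37 ✓
(iii): 1 ≥ 0 ✓
(iv): 3 ≤ 23 ✓
(v): 25 ≥ 0 ✓

feasible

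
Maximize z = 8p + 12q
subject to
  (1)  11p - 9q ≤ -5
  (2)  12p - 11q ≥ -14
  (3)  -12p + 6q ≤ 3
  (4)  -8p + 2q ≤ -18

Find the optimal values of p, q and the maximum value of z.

Feasible corners and z = 8p + 12q:
  (71/13, 94/13) → z = 1696/13
  (86/25, 119/25) → z = 2116/25
  (113/32, 41/8) → z = 359/4

The optimum lies where 11p - 9q = -5 and 12p - 11q = -14.
Solving simultaneously gives p = 71/13, q = 94/13.

p = 71/13, q = 94/13, maximum z = 1696/13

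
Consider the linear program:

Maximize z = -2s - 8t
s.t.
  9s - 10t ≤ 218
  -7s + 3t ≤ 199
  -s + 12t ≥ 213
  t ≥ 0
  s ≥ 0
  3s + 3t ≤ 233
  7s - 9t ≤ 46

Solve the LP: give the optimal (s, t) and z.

s = 0, t = 71/4, maximum z = -142

Feasible corners and z = -2s - 8t:
  (0, 199/3) → z = -1592/3
  (17/5, 1114/15) → z = -9014/15
  (0, 71/4) → z = -142
  (823/25, 1537/75) → z = -17234/75
  (745/16, 1493/48) → z = -8207/24

At the optimal vertex, -s + 12t = 213 and s = 0.
Solving simultaneously gives s = 0, t = 71/4.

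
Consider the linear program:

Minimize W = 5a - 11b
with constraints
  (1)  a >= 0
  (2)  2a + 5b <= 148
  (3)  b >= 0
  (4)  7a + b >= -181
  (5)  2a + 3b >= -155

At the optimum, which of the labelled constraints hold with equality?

Feasible corners and W = 5a - 11b:
  (0, 148/5) → W = -1628/5
  (0, 0) → W = 0
  (74, 0) → W = 370

The minimum is at (0, 148/5). Substituting into each constraint, equality holds for (1) and (2); the remaining constraints have slack.

(1) and (2)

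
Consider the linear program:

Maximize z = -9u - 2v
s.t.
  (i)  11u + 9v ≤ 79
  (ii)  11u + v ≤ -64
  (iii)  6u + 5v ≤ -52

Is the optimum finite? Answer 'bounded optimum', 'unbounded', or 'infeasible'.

From the feasible point (-268/49, -188/49), moving in the direction (1, -11) keeps every constraint satisfied while z increases without bound.

unbounded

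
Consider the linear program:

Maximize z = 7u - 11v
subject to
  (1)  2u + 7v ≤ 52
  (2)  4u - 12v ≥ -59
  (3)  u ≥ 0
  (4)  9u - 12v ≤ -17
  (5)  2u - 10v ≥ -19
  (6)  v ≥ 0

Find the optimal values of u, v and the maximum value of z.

Feasible corners and z = 7u - 11v:
  (0, 17/12) → z = -187/12
  (0, 19/10) → z = -209/10
  (29/33, 137/66) → z = -367/22

u = 0, v = 17/12, maximum z = -187/12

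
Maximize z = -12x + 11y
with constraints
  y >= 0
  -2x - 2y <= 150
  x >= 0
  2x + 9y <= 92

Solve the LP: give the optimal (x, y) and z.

Corner points and z = -12x + 11y:
  (0, 0) → z = 0
  (46, 0) → z = -552
  (0, 92/9) → z = 1012/9

x = 0, y = 92/9, maximum z = 1012/9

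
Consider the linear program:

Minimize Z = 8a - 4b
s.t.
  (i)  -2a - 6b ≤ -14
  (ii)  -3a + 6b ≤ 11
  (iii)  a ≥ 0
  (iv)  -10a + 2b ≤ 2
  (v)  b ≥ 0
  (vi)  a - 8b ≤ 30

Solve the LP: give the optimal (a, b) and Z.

Extreme points and Z = 8a - 4b:
  (3/5, 32/15) → Z = -56/15
  (7, 0) → Z = 56
  (30, 0) → Z = 240
The feasible region is unbounded (it extends along (8, 1), (2, 1)), but Z strictly increases along every unbounded feasible direction, so there is no improving ray and the minimum is attained at a vertex.

At the optimal vertex, -2a - 6b = -14 and -3a + 6b = 11.
Solving simultaneously gives a = 3/5, b = 32/15.

a = 3/5, b = 32/15, minimum Z = -56/15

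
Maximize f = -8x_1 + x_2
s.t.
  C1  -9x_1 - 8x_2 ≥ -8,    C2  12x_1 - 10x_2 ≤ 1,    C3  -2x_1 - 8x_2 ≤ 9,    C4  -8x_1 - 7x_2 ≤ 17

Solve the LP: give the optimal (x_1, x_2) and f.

Extreme points and f = -8x_1 + x_2:
  (44/93, 29/62) → f = -617/186
  (-192, 217) → f = 1753
  (-41/58, -55/58) → f = 273/58
  (-73/50, -19/25) → f = 273/25

x_1 = -192, x_2 = 217, maximum f = 1753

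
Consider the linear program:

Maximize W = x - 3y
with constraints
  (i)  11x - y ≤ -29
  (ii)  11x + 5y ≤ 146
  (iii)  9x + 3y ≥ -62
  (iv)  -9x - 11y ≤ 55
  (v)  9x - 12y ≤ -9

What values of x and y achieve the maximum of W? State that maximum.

x = -11/3, y = -2, maximum W = 7/3

Corner points and W = x - 3y:
  (1/66, 175/6) → W = -2887/33
  (-113/41, -54/41) → W = 49/41
  (-187/3, 499/3) → W = -1684/3
  (-517/72, 7/8) → W = -353/36
  (-11/3, -2) → W = 7/3

At the optimal vertex, -9x - 11y = 55 and 9x - 12y = -9.
Solving simultaneously gives x = -11/3, y = -2.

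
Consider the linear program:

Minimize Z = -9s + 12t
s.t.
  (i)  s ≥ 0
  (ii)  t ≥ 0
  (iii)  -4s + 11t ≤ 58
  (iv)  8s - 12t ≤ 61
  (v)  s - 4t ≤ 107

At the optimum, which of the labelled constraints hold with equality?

Feasible corners and Z = -9s + 12t:
  (0, 0) → Z = 0
  (0, 58/11) → Z = 696/11
  (61/8, 0) → Z = -549/8
  (1367/40, 177/10) → Z = -3807/40

The minimum is at (1367/40, 177/10). Substituting into each constraint, equality holds for (iii) and (iv); the remaining constraints have slack.

(iii) and (iv)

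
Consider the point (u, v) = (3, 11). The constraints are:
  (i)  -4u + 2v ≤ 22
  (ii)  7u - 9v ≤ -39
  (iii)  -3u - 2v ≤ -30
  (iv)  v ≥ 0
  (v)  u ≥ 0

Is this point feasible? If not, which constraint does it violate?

(i): 10 ≤ 22 ✓
(ii): -78 ≤ -39 ✓
(iii): -31 ≤ -30 ✓
(iv): 11 ≥ 0 ✓
(v): 3 ≥ 0 ✓

feasible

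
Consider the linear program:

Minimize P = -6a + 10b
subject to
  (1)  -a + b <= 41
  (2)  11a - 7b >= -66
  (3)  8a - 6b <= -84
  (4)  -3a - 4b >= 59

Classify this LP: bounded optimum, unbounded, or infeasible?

The boundaries -a + b = 41 and 11a - 7b = -66 meet at (221/4, 385/4), but that point violates -3a - 4b ≥ 59. Every candidate vertex is excluded by some other constraint, so the feasible region is empty.

infeasible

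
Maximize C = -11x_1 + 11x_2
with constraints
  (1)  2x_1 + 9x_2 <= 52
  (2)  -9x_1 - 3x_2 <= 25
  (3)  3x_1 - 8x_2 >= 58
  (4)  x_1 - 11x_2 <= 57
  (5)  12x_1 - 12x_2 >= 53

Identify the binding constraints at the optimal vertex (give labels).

(3) and (4)

Corner points and C = -11x_1 + 11x_2:
  (938/43, 40/43) → C = -9878/43
  (35, -2) → C = -407
  (182/25, -113/25) → C = -649/5

The maximum is at (182/25, -113/25). Substituting into each constraint, equality holds for (3) and (4); the remaining constraints have slack.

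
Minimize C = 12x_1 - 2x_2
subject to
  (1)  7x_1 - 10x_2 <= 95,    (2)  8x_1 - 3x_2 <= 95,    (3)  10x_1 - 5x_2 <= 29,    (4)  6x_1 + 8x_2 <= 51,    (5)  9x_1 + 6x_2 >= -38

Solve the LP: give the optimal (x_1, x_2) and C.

Corner points and C = 12x_1 - 2x_2:
  (487/110, 168/55) → C = 2586/55
  (-16/105, -641/105) → C = 218/21
  (-305/18, 229/12) → C = -483/2

At the optimal vertex, 6x_1 + 8x_2 = 51 and 9x_1 + 6x_2 = -38.
Solving simultaneously gives x_1 = -305/18, x_2 = 229/12.

x_1 = -305/18, x_2 = 229/12, minimum C = -483/2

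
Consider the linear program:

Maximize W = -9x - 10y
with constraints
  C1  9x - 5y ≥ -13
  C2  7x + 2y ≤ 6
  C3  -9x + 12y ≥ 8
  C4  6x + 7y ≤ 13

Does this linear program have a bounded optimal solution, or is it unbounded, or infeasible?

bounded optimum

Feasible corners and W = -9x - 10y:
  (-116/63, -5/7) → W = 166/7
  (-26/93, 65/31) → W = -572/31
  (28/51, 55/51) → W = -802/51
  (16/37, 55/37) → W = -694/37
The feasible region has finitely many vertices and no improving ray; the maximum is 166/7 at (-116/63, -5/7).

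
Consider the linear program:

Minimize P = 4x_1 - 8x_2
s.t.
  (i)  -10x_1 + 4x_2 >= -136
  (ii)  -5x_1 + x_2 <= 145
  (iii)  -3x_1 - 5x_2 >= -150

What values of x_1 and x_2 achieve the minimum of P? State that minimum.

Corner points and P = 4x_1 - 8x_2:
  (-358/5, -213) → P = 7088/5
  (640/31, 546/31) → P = -1808/31
  (-575/28, 1185/28) → P = -2945/7

At the optimal vertex, -5x_1 + x_2 = 145 and -3x_1 - 5x_2 = -150.
Solving simultaneously gives x_1 = -575/28, x_2 = 1185/28.

x_1 = -575/28, x_2 = 1185/28, minimum P = -2945/7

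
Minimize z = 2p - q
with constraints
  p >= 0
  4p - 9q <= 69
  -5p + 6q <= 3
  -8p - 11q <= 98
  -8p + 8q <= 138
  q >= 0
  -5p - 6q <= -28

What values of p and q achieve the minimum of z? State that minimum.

p = 5/2, q = 31/12, minimum z = 29/12

Corner points and z = 2p - q:
  (69/4, 0) → z = 69/2
  (5/2, 31/12) → z = 29/12
  (28/5, 0) → z = 56/5
The feasible region is unbounded (it extends along (6, 5), (9, 4)), but z strictly increases along every unbounded feasible direction, so there is no improving ray and the minimum is attained at a vertex.

The optimum lies where -5p + 6q = 3 and -5p - 6q = -28.
Solving simultaneously gives p = 5/2, q = 31/12.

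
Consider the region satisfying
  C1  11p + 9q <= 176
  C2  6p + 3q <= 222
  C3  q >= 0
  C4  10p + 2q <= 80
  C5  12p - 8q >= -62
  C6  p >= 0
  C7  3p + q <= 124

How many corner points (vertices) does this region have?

5

Of the 21 pairwise boundary intersections, those satisfying every inequality are:
  (92/17, 220/17)
  (425/98, 1397/98)
  (8, 0)
  (0, 0)
  (0, 31/4)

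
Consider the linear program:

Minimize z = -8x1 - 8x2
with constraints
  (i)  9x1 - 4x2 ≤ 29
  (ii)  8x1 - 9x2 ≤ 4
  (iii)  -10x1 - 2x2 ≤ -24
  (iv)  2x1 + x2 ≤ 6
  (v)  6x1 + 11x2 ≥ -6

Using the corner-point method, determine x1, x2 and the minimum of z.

Extreme points and z = -8x1 - 8x2:
  (112/53, 76/53) → z = -1504/53
  (29/13, 20/13) → z = -392/13
  (2, 2) → z = -32

x1 = 2, x2 = 2, minimum z = -32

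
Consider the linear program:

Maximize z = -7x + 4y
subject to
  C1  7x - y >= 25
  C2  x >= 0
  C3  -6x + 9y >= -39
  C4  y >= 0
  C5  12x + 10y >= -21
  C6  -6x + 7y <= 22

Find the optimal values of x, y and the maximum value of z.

x = 197/43, y = 304/43, maximum z = -163/43

Feasible corners and z = -7x + 4y:
  (25/7, 0) → z = -25
  (197/43, 304/43) → z = -163/43
  (13/2, 0) → z = -91/2
The feasible region is unbounded (it extends along (3, 2), (7, 6)), but z strictly decreases along every unbounded feasible direction, so there is no improving ray and the maximum is attained at a vertex.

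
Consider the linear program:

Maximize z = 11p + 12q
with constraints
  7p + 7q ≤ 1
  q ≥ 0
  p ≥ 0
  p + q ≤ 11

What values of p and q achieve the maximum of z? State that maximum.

Corner points and z = 11p + 12q:
  (1/7, 0) → z = 11/7
  (0, 1/7) → z = 12/7
  (0, 0) → z = 0

p = 0, q = 1/7, maximum z = 12/7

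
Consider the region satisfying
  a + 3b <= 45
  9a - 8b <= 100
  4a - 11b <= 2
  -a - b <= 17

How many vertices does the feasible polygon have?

4

Of the 6 pairwise boundary intersections, those satisfying every inequality are:
  (132/7, 61/7)
  (-48, 31)
  (1084/67, 382/67)
  (-37/3, -14/3)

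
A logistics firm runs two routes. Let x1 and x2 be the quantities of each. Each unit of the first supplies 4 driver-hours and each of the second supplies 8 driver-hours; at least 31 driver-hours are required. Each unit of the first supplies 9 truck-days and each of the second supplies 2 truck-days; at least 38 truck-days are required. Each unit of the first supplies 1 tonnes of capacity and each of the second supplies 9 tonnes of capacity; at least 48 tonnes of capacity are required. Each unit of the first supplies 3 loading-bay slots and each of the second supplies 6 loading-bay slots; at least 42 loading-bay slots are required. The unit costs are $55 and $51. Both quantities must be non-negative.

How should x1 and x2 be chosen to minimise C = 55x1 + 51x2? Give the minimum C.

Feasible corners and C = 55x1 + 51x2:
  (0, 19) → C = 969
  (48, 0) → C = 2640
  (3, 11/2) → C = 891/2
  (30/7, 34/7) → C = 3384/7
The feasible region is unbounded (it extends along (0, 1), (1, 0)), but C strictly increases along every unbounded feasible direction, so there is no improving ray and the minimum is attained at a vertex.

The binding constraints are 9x1 + 2x2 = 38 and 3x1 + 6x2 = 42.
Solving simultaneously gives x1 = 3, x2 = 11/2.

x1 = 3, x2 = 11/2, minimum C = 891/2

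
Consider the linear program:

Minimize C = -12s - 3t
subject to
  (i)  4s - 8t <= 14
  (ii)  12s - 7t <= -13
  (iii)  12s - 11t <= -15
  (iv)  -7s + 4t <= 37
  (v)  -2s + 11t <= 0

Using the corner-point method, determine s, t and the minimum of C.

At the optimal vertex, 12s - 11t = -15 and -2s + 11t = 0.
Solving simultaneously gives s = -3/2, t = -3/11.

s = -3/2, t = -3/11, minimum C = 207/11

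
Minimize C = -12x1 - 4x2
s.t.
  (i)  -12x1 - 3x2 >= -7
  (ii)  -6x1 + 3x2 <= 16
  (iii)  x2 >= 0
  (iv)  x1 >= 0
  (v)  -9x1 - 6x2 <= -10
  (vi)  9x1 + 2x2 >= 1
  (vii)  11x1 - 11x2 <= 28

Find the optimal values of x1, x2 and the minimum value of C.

Vertices and C = -12x1 - 4x2:
  (0, 7/3) → C = -28/3
  (4/15, 19/15) → C = -124/15
  (0, 5/3) → C = -20/3

The binding constraints are -12x1 - 3x2 = -7 and x1 = 0.
Solving simultaneously gives x1 = 0, x2 = 7/3.

x1 = 0, x2 = 7/3, minimum C = -28/3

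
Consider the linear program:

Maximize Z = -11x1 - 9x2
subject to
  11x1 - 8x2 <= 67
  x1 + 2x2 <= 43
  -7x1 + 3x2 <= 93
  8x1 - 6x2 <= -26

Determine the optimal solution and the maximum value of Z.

x1 = -80/3, x2 = -281/9, maximum Z = 1723/3

Feasible corners and Z = -11x1 - 9x2:
  (-57/17, 394/17) → Z = -2919/17
  (103/11, 185/11) → Z = -2798/11
  (-80/3, -281/9) → Z = 1723/3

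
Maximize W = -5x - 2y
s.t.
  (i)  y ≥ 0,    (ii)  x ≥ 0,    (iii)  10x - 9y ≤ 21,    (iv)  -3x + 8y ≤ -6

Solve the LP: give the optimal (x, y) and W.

Extreme points and W = -5x - 2y:
  (21/10, 0) → W = -21/2
  (2, 0) → W = -10
  (114/53, 3/53) → W = -576/53

At the optimal vertex, y = 0 and -3x + 8y = -6.
Solving simultaneously gives x = 2, y = 0.

x = 2, y = 0, maximum W = -10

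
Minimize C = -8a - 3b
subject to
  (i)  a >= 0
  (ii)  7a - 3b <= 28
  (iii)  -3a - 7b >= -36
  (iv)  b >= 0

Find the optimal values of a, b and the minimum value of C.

a = 152/29, b = 84/29, minimum C = -1468/29

The optimum lies where 7a - 3b = 28 and -3a - 7b = -36.
Solving simultaneously gives a = 152/29, b = 84/29.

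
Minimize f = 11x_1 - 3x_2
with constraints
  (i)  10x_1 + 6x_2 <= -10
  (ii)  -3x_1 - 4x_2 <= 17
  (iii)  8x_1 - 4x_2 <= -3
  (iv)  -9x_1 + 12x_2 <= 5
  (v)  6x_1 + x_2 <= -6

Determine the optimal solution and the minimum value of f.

Corner points and f = 11x_1 - 3x_2:
  (-20/11, -127/44) → f = -499/44
  (-28/9, -23/12) → f = -1025/36
  (-27/32, -15/16) → f = -207/32
  (-77/81, -8/27) → f = -775/81

x_1 = -28/9, x_2 = -23/12, minimum f = -1025/36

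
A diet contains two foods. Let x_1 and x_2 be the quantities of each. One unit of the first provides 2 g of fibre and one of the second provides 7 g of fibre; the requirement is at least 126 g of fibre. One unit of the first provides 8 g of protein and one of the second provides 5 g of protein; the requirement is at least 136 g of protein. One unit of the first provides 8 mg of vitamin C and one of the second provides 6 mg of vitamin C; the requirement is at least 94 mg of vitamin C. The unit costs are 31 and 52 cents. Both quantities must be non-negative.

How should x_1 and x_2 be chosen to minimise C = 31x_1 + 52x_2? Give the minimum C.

x_1 = 7, x_2 = 16, minimum C = 1049

Corner points and C = 31x_1 + 52x_2:
  (0, 136/5) → C = 7072/5
  (63, 0) → C = 1953
  (7, 16) → C = 1049
The feasible region is unbounded (it extends along (0, 1), (1, 0)), but C strictly increases along every unbounded feasible direction, so there is no improving ray and the minimum is attained at a vertex.

The binding constraints are 2x_1 + 7x_2 = 126 and 8x_1 + 5x_2 = 136.
Solving simultaneously gives x_1 = 7, x_2 = 16.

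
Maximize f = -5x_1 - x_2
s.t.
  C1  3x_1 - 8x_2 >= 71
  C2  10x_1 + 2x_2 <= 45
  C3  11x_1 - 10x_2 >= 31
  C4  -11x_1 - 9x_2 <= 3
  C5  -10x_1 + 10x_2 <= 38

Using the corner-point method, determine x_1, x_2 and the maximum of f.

x_1 = 123/23, x_2 = -158/23, maximum f = -457/23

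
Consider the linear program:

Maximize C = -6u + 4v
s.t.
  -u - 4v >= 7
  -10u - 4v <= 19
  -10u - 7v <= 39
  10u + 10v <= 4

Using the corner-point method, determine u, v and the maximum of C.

The feasible region is unbounded (it extends along (7, -10), (1, -1)), but C strictly decreases along every unbounded feasible direction, so there is no improving ray and the maximum is attained at a vertex.

The optimum lies where -u - 4v = 7 and -10u - 4v = 19.
Solving simultaneously gives u = -4/3, v = -17/12.

u = -4/3, v = -17/12, maximum C = 7/3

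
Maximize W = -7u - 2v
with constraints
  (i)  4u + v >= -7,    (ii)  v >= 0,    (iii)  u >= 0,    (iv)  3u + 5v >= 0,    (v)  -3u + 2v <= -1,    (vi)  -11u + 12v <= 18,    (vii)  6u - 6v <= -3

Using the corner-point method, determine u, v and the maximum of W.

Corner points and W = -7u - 2v:
  (24/7, 65/14) → W = -233/7
  (2, 5/2) → W = -19
  (12, 25/2) → W = -109

u = 2, v = 5/2, maximum W = -19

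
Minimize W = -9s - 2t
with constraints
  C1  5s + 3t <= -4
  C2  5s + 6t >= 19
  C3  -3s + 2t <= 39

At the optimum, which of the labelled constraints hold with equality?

C1 and C2

Corner points and W = -9s - 2t:
  (-27/5, 23/3) → W = 499/15
  (-125/19, 183/19) → W = 759/19
  (-7, 9) → W = 45

The minimum is at (-27/5, 23/3). Substituting into each constraint, equality holds for C1 and C2; the remaining constraints have slack.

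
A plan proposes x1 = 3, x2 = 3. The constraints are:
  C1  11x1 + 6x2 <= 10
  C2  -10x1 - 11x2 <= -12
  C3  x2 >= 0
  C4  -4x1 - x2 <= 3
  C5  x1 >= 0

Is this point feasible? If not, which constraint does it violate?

Constraint C1: 11x1 + 6x2 = 51, which is not ≤ 10. All other constraints are satisfied.

not feasible — violates C1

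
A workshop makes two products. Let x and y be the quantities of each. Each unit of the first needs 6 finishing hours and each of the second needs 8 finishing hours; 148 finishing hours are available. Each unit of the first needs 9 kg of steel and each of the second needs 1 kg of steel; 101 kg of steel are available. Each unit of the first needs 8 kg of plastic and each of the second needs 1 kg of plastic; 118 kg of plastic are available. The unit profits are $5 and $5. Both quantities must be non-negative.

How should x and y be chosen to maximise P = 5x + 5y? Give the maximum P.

At the optimal vertex, 6x + 8y = 148 and 9x + y = 101.
Solving simultaneously gives x = 10, y = 11.

x = 10, y = 11, maximum P = 105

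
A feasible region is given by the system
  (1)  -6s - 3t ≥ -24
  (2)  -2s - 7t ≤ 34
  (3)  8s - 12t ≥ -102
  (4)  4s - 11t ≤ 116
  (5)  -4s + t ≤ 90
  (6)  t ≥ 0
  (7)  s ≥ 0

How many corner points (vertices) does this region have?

The feasible vertices (each the meet of two boundaries and inside every other half-plane) are:
  (4, 0)
  (0, 8)
  (0, 0)

3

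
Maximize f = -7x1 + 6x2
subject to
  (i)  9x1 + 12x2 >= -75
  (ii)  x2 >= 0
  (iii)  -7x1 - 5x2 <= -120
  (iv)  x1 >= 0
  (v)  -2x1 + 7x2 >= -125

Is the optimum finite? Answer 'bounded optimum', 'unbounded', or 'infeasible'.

unbounded

From the feasible point (120/7, 0), moving in the direction (0, 1) keeps every constraint satisfied while f increases without bound.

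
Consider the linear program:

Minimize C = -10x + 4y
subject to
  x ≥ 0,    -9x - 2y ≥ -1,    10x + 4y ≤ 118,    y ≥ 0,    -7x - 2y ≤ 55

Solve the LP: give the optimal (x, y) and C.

x = 1/9, y = 0, minimum C = -10/9

Extreme points and C = -10x + 4y:
  (0, 1/2) → C = 2
  (0, 0) → C = 0
  (1/9, 0) → C = -10/9

The binding constraints are -9x - 2y = -1 and y = 0.
Solving simultaneously gives x = 1/9, y = 0.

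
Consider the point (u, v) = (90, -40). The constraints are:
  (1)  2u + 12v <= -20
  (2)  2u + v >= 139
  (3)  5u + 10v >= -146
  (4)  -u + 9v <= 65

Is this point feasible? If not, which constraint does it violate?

feasible

(1): -300 ≤ -20 ✓
(2): 140 ≥ 139 ✓
(3): 50 ≥ -146 ✓
(4): -450 ≤ 65 ✓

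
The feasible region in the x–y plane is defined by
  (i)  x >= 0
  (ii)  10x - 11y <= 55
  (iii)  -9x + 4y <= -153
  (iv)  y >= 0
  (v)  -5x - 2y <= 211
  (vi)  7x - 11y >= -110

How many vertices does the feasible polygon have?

3

Pairwise boundary intersections that survive every other constraint:
  (1463/59, 1035/59)
  (55, 45)
  (2123/71, 2061/71)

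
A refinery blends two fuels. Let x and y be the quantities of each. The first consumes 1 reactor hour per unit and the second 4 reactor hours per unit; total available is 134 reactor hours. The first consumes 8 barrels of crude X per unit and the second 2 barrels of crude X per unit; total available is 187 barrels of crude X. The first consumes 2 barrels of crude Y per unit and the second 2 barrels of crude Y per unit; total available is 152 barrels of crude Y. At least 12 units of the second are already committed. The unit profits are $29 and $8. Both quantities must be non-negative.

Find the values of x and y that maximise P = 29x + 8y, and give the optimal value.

Extreme points and P = 29x + 8y:
  (0, 67/2) → P = 268
  (0, 12) → P = 96
  (16, 59/2) → P = 700
  (163/8, 12) → P = 5495/8

x = 16, y = 59/2, maximum P = 700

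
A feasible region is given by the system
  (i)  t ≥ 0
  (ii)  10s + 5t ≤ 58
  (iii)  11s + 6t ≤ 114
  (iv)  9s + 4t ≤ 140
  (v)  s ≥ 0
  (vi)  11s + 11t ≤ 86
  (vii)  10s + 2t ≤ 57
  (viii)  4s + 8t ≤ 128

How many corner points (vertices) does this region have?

Of the 28 pairwise boundary intersections, those satisfying every inequality are:
  (0, 0)
  (57/10, 0)
  (208/55, 222/55)
  (169/30, 1/3)
  (0, 86/11)

5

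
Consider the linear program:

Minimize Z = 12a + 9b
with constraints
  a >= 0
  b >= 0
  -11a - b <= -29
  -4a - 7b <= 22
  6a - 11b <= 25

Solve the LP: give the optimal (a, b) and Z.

Corner points and Z = 12a + 9b:
  (0, 29) → Z = 261
  (29/11, 0) → Z = 348/11
  (25/6, 0) → Z = 50
The feasible region is unbounded (it extends along (0, 1), (11, 6)), but Z strictly increases along every unbounded feasible direction, so there is no improving ray and the minimum is attained at a vertex.

The optimum lies where b = 0 and -11a - b = -29.
Solving simultaneously gives a = 29/11, b = 0.

a = 29/11, b = 0, minimum Z = 348/11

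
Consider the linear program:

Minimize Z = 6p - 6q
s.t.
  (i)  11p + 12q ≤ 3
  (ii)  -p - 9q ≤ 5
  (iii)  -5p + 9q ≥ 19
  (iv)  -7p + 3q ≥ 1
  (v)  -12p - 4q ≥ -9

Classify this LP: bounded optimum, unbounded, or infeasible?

From the feasible point (-67/53, 224/159), moving in the direction (-9, 1) keeps every constraint satisfied while Z decreases without bound.

unbounded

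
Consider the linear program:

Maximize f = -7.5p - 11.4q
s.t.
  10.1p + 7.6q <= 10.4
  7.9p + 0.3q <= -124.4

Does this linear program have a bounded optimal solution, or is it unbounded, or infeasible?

From the feasible point (-94856/5701, 133860/5701), moving in the direction (0.3, -7.9) keeps every constraint satisfied while f increases without bound.

unbounded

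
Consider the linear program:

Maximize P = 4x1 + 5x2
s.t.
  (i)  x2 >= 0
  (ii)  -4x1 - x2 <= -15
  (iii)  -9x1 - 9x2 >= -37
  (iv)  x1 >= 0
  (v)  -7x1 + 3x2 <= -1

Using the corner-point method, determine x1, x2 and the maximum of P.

x1 = 98/27, x2 = 13/27, maximum P = 457/27

Feasible corners and P = 4x1 + 5x2:
  (15/4, 0) → P = 15
  (37/9, 0) → P = 148/9
  (98/27, 13/27) → P = 457/27

At the optimal vertex, -4x1 - x2 = -15 and -9x1 - 9x2 = -37.
Solving simultaneously gives x1 = 98/27, x2 = 13/27.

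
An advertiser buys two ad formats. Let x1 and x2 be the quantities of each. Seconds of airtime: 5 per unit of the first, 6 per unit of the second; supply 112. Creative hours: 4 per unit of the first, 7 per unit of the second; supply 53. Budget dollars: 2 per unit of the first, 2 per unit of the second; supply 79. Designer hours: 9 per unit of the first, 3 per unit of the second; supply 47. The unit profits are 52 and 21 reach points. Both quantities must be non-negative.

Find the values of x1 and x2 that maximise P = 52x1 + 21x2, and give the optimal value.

Feasible corners and P = 52x1 + 21x2:
  (0, 0) → P = 0
  (0, 53/7) → P = 159
  (47/9, 0) → P = 2444/9
  (10/3, 17/3) → P = 877/3

x1 = 10/3, x2 = 17/3, maximum P = 877/3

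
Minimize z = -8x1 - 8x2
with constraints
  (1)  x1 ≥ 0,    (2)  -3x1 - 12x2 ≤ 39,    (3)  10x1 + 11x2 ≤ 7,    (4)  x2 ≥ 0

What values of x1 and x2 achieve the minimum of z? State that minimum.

x1 = 7/10, x2 = 0, minimum z = -28/5

Extreme points and z = -8x1 - 8x2:
  (0, 7/11) → z = -56/11
  (0, 0) → z = 0
  (7/10, 0) → z = -28/5

At the optimal vertex, 10x1 + 11x2 = 7 and x2 = 0.
Solving simultaneously gives x1 = 7/10, x2 = 0.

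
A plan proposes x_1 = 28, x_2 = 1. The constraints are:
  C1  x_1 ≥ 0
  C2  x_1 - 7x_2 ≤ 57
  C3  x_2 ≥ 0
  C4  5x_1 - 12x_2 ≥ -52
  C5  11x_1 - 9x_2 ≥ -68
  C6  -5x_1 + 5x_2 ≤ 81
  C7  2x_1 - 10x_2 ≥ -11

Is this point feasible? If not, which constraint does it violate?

C1: 28 ≥ 0 ✓
C2: 21 ≤ 57 ✓
C3: 1 ≥ 0 ✓
C4: 128 ≥ -52 ✓
C5: 299 ≥ -68 ✓
C6: -135 ≤ 81 ✓
C7: 46 ≥ -11 ✓

feasible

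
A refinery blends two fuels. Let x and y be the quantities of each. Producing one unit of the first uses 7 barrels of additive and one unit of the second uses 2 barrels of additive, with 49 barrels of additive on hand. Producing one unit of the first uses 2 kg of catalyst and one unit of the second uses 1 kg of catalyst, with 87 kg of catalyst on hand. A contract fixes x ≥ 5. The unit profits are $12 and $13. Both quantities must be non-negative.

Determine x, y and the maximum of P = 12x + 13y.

Vertices and P = 12x + 13y:
  (7, 0) → P = 84
  (5, 0) → P = 60
  (5, 7) → P = 151

x = 5, y = 7, maximum P = 151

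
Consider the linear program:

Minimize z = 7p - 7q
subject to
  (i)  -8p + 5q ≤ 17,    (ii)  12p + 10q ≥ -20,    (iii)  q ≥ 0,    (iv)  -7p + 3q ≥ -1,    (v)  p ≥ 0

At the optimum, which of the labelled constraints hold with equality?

Corner points and z = 7p - 7q:
  (56/11, 127/11) → z = -497/11
  (0, 17/5) → z = -119/5
  (1/7, 0) → z = 1
  (0, 0) → z = 0

The minimum is at (56/11, 127/11). Substituting into each constraint, equality holds for (i) and (iv); the remaining constraints have slack.

(i) and (iv)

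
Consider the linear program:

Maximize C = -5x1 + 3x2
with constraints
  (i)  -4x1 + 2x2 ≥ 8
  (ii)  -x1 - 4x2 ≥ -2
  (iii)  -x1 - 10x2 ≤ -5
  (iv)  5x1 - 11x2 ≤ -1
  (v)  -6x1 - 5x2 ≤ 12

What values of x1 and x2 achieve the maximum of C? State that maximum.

Vertices and C = -5x1 + 3x2:
  (-14/9, 8/9) → C = 94/9
  (-5/3, 2/3) → C = 31/3
  (-58/19, 24/19) → C = 362/19
  (-29/11, 42/55) → C = 851/55

x1 = -58/19, x2 = 24/19, maximum C = 362/19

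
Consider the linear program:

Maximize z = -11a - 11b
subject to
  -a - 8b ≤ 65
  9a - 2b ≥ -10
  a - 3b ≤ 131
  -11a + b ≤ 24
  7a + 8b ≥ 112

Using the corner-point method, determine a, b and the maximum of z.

Corner points and z = -11a - 11b:
  (853/11, -196/11) → z = -657
  (59/2, -189/16) → z = -3113/16
  (72/43, 539/43) → z = -6721/43
The feasible region is unbounded (it extends along (3, 1), (2, 9)), but z strictly decreases along every unbounded feasible direction, so there is no improving ray and the maximum is attained at a vertex.

The optimum lies where 9a - 2b = -10 and 7a + 8b = 112.
Solving simultaneously gives a = 72/43, b = 539/43.

a = 72/43, b = 539/43, maximum z = -6721/43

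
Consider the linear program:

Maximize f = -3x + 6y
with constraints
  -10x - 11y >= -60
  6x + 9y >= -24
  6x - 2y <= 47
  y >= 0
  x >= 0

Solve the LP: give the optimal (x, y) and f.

Feasible corners and f = -3x + 6y:
  (6, 0) → f = -18
  (0, 60/11) → f = 360/11
  (0, 0) → f = 0

x = 0, y = 60/11, maximum f = 360/11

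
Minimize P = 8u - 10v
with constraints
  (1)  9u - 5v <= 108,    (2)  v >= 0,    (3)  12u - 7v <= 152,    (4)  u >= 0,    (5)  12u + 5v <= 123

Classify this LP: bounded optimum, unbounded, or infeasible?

Extreme points and P = 8u - 10v:
  (0, 0) → P = 0
  (41/4, 0) → P = 82
  (0, 123/5) → P = -246
The feasible region has finitely many vertices and no improving ray; the minimum is -246 at (0, 123/5).

bounded optimum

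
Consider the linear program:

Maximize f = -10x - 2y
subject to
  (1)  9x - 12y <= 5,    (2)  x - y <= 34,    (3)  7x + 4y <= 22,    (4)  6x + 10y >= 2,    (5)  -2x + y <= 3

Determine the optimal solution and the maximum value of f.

x = -14/13, y = 11/13, maximum f = 118/13

The binding constraints are 6x + 10y = 2 and -2x + y = 3.
Solving simultaneously gives x = -14/13, y = 11/13.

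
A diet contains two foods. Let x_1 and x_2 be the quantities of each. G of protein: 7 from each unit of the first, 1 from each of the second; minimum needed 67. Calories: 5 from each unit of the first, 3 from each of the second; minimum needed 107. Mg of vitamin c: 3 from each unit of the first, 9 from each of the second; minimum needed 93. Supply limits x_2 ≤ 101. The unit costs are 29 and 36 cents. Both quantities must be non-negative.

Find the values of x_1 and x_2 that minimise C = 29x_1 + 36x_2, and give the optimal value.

Feasible corners and C = 29x_1 + 36x_2:
  (0, 67) → C = 2412
  (0, 101) → C = 3636
  (31, 0) → C = 899
  (47/8, 207/8) → C = 8815/8
  (19, 4) → C = 695
The feasible region is unbounded (it extends along (1, 0)), but C strictly increases along every unbounded feasible direction, so there is no improving ray and the minimum is attained at a vertex.

x_1 = 19, x_2 = 4, minimum C = 695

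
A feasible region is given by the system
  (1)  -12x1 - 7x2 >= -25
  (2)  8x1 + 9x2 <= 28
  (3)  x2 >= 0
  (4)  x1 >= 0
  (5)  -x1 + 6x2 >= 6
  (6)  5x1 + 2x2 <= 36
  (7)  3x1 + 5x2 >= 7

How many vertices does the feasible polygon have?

5

Pairwise boundary intersections that survive every other constraint:
  (29/52, 34/13)
  (108/79, 97/79)
  (0, 28/9)
  (0, 7/5)
  (12/23, 25/23)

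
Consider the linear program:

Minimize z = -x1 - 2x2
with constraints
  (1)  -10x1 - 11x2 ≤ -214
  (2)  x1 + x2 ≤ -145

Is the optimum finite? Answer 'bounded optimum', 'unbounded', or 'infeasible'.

unbounded

From the feasible point (-1809, 1664), moving in the direction (-1, 1) keeps every constraint satisfied while z decreases without bound.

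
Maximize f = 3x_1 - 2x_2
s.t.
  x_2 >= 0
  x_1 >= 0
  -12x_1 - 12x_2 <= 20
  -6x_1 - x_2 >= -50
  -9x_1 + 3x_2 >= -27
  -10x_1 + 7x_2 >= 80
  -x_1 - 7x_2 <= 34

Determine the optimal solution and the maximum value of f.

Feasible corners and f = 3x_1 - 2x_2:
  (0, 50) → f = -100
  (0, 80/7) → f = -160/7
  (135/26, 245/13) → f = -575/26

x_1 = 135/26, x_2 = 245/13, maximum f = -575/26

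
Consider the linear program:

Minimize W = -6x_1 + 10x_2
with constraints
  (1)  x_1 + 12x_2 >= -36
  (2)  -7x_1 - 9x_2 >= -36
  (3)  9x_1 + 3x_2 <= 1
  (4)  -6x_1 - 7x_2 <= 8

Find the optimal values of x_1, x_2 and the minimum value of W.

x_1 = 31/45, x_2 = -26/15, minimum W = -322/15

Corner points and W = -6x_1 + 10x_2:
  (-33/20, 317/60) → W = 941/15
  (-324/5, 272/5) → W = 4664/5
  (31/45, -26/15) → W = -322/15

The optimum lies where 9x_1 + 3x_2 = 1 and -6x_1 - 7x_2 = 8.
Solving simultaneously gives x_1 = 31/45, x_2 = -26/15.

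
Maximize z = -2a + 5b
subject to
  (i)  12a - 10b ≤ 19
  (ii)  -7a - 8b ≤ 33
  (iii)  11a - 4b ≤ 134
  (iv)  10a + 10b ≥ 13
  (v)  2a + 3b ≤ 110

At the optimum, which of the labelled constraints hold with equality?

(iv) and (v)

Extreme points and z = -2a + 5b:
  (632/31, 1399/62) → z = 4467/62
  (16/11, -17/110) → z = -81/22
  (842/41, 942/41) → z = 3026/41
  (-1061/10, 537/5) → z = 3746/5

The maximum is at (-1061/10, 537/5). Substituting into each constraint, equality holds for (iv) and (v); the remaining constraints have slack.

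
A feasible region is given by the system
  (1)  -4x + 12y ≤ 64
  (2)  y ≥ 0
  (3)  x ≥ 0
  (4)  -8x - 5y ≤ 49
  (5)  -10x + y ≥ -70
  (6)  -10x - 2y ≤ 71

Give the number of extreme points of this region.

4

Intersecting each pair of boundary lines and keeping only the points that satisfy every inequality leaves:
  (0, 16/3)
  (226/29, 230/29)
  (0, 0)
  (7, 0)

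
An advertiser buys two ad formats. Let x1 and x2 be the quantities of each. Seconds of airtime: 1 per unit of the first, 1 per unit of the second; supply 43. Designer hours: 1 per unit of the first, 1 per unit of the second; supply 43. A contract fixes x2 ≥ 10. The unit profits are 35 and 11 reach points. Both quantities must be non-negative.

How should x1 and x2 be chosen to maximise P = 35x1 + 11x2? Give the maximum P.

x1 = 33, x2 = 10, maximum P = 1265

Extreme points and P = 35x1 + 11x2:
  (0, 43) → P = 473
  (0, 10) → P = 110
  (33, 10) → P = 1265

The binding constraints are x1 + x2 = 43 and x1 + x2 = 43.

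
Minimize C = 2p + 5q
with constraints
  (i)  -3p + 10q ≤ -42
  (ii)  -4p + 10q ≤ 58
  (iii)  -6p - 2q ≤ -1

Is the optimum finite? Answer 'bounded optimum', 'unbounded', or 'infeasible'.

From the feasible point (47/33, -83/22), moving in the direction (2, -6) keeps every constraint satisfied while C decreases without bound.

unbounded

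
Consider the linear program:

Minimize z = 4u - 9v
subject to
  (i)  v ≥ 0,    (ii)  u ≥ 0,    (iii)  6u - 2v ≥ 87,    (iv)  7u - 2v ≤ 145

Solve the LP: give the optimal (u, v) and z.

u = 58, v = 261/2, minimum z = -1885/2

Feasible corners and z = 4u - 9v:
  (29/2, 0) → z = 58
  (145/7, 0) → z = 580/7
  (58, 261/2) → z = -1885/2

At the optimal vertex, 6u - 2v = 87 and 7u - 2v = 145.
Solving simultaneously gives u = 58, v = 261/2.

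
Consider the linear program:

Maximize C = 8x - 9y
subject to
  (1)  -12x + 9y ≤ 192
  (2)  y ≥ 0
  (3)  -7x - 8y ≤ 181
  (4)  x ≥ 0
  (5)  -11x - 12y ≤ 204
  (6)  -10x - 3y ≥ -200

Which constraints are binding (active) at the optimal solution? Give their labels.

Vertices and C = 8x - 9y:
  (0, 64/3) → C = -192
  (68/7, 240/7) → C = -1616/7
  (0, 0) → C = 0
  (20, 0) → C = 160

The maximum is at (20, 0). Substituting into each constraint, equality holds for (2) and (6); the remaining constraints have slack.

(2) and (6)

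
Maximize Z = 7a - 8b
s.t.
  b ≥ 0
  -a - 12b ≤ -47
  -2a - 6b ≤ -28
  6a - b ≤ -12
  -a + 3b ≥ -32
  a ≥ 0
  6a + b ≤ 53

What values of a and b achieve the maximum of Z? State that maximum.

a = 0, b = 12, maximum Z = -96

At the optimal vertex, 6a - b = -12 and a = 0.
Solving simultaneously gives a = 0, b = 12.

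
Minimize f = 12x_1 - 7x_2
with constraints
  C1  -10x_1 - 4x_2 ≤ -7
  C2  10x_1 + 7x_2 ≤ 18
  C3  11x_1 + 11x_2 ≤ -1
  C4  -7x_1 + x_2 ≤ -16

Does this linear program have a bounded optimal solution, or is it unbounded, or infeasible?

bounded optimum

Vertices and f = 12x_1 - 7x_2:
  (71/38, -111/38) → f = 1629/38
  (205/33, -208/33) → f = 356/3
  (175/88, -183/88) → f = 3381/88
The feasible region has finitely many vertices and no improving ray; the minimum is 3381/88 at (175/88, -183/88).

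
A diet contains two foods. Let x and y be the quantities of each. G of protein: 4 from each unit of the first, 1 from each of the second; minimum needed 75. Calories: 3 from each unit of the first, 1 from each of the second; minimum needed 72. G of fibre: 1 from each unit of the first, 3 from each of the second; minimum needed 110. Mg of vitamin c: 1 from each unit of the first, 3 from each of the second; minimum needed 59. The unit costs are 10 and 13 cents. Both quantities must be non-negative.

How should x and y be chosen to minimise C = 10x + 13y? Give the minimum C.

x = 53/4, y = 129/4, minimum C = 2207/4

Extreme points and C = 10x + 13y:
  (0, 75) → C = 975
  (110, 0) → C = 1100
  (3, 63) → C = 849
  (53/4, 129/4) → C = 2207/4
The feasible region is unbounded (it extends along (0, 1), (1, 0)), but C strictly increases along every unbounded feasible direction, so there is no improving ray and the minimum is attained at a vertex.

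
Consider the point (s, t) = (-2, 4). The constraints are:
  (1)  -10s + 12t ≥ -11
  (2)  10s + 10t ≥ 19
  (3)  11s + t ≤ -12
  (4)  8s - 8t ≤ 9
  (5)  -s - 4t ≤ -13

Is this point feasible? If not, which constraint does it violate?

(1): 68 ≥ -11 ✓
(2): 20 ≥ 19 ✓
(3): -18 ≤ -12 ✓
(4): -48 ≤ 9 ✓
(5): -14 ≤ -13 ✓

feasible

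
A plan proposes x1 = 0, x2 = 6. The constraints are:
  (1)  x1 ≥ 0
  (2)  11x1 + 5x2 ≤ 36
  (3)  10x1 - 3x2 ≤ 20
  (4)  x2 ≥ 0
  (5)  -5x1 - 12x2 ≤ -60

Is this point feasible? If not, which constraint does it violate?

feasible

(1): 0 ≥ 0 ✓
(2): 30 ≤ 36 ✓
(3): -18 ≤ 20 ✓
(4): 6 ≥ 0 ✓
(5): -72 ≤ -60 ✓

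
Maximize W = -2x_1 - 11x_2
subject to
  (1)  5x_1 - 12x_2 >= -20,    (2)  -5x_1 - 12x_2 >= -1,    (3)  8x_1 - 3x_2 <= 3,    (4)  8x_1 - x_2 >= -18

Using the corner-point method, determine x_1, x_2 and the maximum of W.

Vertices and W = -2x_1 - 11x_2:
  (-19/10, 7/8) → W = -233/40
  (-28/13, 10/13) → W = -54/13
  (13/37, -7/111) → W = -1/111
  (-57/16, -21/2) → W = 981/8

The optimum lies where 8x_1 - 3x_2 = 3 and 8x_1 - x_2 = -18.
Solving simultaneously gives x_1 = -57/16, x_2 = -21/2.

x_1 = -57/16, x_2 = -21/2, maximum W = 981/8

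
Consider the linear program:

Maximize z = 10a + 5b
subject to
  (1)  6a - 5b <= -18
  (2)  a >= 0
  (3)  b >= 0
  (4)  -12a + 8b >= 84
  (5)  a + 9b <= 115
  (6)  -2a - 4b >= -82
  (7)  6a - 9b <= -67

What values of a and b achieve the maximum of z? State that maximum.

The binding constraints are -12a + 8b = 84 and a + 9b = 115.
Solving simultaneously gives a = 41/29, b = 366/29.

a = 41/29, b = 366/29, maximum z = 2240/29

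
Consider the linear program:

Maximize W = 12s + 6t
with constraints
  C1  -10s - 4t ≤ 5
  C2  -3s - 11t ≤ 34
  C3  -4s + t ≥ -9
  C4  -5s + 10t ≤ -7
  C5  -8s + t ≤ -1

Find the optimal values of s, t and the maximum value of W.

s = 83/35, t = 17/35, maximum W = 1098/35

Vertices and W = 12s + 6t:
  (81/98, -325/98) → W = -489/49
  (-1/42, -25/21) → W = -52/7
  (65/47, -163/47) → W = -198/47
  (83/35, 17/35) → W = 1098/35
  (1/25, -17/25) → W = -18/5

At the optimal vertex, -4s + t = -9 and -5s + 10t = -7.
Solving simultaneously gives s = 83/35, t = 17/35.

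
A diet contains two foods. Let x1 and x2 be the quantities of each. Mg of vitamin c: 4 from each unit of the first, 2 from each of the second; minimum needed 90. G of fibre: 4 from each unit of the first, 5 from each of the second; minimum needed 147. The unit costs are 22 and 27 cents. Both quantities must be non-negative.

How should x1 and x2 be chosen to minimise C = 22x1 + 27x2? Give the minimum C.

x1 = 13, x2 = 19, minimum C = 799

Vertices and C = 22x1 + 27x2:
  (0, 45) → C = 1215
  (147/4, 0) → C = 1617/2
  (13, 19) → C = 799
The feasible region is unbounded (it extends along (0, 1), (1, 0)), but C strictly increases along every unbounded feasible direction, so there is no improving ray and the minimum is attained at a vertex.

At the optimal vertex, 4x1 + 2x2 = 90 and 4x1 + 5x2 = 147.
Solving simultaneously gives x1 = 13, x2 = 19.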